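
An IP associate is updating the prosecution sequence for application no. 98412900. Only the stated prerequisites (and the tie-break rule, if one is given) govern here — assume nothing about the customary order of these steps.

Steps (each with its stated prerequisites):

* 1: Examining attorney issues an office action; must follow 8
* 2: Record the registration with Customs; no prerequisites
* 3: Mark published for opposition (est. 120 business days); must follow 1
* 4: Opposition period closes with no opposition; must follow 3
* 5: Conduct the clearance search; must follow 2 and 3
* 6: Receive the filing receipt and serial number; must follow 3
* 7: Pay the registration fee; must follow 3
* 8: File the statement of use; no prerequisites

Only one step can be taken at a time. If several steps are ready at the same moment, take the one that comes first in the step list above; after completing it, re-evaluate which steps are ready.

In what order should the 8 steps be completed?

2 and 8 have no prerequisites; 2 is listed earlier, so 2 is first.
Next only 8 has its prerequisites met → 8.
1 needed 8, now all done → 1.
Next only 3 has its prerequisites met → 3.
4, 5, 6 and 7 are all available; 4 is listed earlier → 4.
Ready: 5, 6 and 7. 5 is listed earlier → 5.
Ready: 6 and 7. 6 is listed earlier → 6.
That leaves 7 as the only ready step → 7.

2, 8, 1, 3, 4, 5, 6, 7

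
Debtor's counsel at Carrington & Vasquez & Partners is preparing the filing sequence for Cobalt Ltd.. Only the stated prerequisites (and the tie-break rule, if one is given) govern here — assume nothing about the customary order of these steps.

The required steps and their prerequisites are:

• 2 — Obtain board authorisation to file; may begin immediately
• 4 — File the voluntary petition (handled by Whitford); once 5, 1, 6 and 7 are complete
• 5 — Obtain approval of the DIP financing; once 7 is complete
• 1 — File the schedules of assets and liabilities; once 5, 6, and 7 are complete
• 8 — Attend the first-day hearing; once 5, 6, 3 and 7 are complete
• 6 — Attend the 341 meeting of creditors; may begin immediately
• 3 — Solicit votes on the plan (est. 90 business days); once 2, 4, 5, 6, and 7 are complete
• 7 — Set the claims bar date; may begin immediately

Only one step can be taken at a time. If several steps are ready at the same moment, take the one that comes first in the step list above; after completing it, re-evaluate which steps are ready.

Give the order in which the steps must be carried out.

2, 6 and 7 have no prerequisites; 2 is listed earlier, so 2 is first.
Now 6 and 7 have their prerequisites met. 6 is listed earlier, so 6 next.
7 is the only step now ready → 7.
5 needed 7, now all done → 5.
That leaves 1 as the only ready step → 1.
That leaves 4 as the only ready step → 4.
That leaves 3 as the only ready step → 3.
8 is the only step now ready → 8.

2 → 6 → 7 → 5 → 1 → 4 → 3 → 8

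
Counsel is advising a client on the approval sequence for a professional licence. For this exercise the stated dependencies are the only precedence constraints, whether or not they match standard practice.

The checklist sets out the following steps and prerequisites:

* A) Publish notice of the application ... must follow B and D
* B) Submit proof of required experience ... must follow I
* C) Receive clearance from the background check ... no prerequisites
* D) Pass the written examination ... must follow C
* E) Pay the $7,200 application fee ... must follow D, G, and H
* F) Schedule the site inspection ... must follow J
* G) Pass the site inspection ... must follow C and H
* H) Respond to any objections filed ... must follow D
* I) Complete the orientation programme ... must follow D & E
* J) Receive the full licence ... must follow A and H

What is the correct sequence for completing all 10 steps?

C, D, H, G, E, I, B, A, J, F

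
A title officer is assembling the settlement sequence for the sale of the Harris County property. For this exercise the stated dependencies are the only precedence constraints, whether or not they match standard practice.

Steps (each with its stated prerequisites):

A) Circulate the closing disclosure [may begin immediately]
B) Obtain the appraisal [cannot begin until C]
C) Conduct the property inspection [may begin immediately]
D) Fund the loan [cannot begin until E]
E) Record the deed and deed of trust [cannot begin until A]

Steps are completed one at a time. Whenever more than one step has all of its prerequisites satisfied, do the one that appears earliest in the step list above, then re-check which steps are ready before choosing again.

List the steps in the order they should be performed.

A → C → B → E → D

A and C have no prerequisites; A is listed earlier, so A is first.
Ready: C and E. C is listed earlier → C.
Ready: B and E. B is listed earlier → B.
E needed A, now all done → E.
D is the only step now ready → D.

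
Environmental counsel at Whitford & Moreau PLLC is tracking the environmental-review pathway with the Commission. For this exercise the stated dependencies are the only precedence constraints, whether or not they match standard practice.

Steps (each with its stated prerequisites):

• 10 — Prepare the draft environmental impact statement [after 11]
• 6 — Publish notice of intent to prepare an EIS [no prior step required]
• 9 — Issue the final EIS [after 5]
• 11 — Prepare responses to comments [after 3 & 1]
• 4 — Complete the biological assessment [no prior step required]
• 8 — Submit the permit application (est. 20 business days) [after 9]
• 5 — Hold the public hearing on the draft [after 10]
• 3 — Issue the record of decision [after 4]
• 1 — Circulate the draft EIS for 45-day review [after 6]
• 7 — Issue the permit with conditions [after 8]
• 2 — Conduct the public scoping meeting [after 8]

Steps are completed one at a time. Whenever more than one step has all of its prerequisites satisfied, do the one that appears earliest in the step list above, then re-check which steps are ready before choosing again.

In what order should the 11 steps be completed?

Nothing is required for 6 and 4. 6 is listed earlier → 6 first.
Now 4 and 1 have their prerequisites met. 4 is listed earlier, so 4 next.
Now 3 and 1 have their prerequisites met. 3 is listed earlier, so 3 next.
1 needed 6, now all done → 1.
That leaves 11 as the only ready step → 11.
10 is the only step now ready → 10.
That leaves 5 as the only ready step → 5.
Next only 9 has its prerequisites met → 9.
8 needed 9, now all done → 8.
7 and 2 are both available; 7 is listed earlier → 7.
That leaves 2 as the only ready step → 2.

6 → 4 → 3 → 1 → 11 → 10 → 5 → 9 → 8 → 7 → 2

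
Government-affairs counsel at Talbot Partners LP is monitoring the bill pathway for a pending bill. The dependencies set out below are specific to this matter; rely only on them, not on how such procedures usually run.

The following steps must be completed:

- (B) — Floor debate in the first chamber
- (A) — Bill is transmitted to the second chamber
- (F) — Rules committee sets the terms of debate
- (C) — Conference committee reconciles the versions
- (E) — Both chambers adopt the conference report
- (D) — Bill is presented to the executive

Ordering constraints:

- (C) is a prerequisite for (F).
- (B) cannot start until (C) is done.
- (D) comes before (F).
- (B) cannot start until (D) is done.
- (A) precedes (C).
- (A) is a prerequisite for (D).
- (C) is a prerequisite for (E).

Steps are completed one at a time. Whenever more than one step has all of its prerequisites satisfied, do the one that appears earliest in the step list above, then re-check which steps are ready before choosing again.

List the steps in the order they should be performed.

(A) → (C) → (E) → (D) → (B) → (F)

Only (A) has no prerequisites, so it is first.
(C) and (D) are both available; (C) is listed earlier → (C).
(E) now also ready, so the ready set is {(E), (D)}; (E) is listed earlier → (E).
That leaves (D) as the only ready step → (D).
Now (B) and (F) have their prerequisites met. (B) is listed earlier, so (B) next.
Next only (F) has its prerequisites met → (F).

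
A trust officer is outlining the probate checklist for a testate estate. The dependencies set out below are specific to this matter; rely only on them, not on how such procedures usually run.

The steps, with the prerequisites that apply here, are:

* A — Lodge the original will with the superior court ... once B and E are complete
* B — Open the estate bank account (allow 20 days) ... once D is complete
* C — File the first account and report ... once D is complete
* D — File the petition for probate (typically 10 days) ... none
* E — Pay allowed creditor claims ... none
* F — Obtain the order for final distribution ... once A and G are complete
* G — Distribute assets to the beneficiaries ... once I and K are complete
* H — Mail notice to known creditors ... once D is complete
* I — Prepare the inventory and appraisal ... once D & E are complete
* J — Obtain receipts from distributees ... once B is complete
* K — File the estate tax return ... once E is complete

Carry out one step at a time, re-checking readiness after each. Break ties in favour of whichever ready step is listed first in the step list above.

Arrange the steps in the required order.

D B C E A H I J K G F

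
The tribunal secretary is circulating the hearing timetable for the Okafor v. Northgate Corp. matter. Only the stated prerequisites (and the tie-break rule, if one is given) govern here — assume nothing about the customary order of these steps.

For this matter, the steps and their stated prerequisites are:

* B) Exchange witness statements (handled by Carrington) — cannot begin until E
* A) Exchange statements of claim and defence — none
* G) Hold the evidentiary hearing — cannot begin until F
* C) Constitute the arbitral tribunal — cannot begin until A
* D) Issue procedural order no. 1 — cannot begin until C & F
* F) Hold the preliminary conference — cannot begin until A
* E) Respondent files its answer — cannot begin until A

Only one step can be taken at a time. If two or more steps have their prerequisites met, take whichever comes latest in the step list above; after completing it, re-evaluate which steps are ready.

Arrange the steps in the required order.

Only A has no prerequisites, so it is first.
E, F and C are all available; E is listed later → E.
B now also ready, so the ready set is {F, C, B}; F is listed later → F.
Ready: C, G and B. C is listed later → C.
Now D, G and B have their prerequisites met. D is listed later, so D next.
Now G and B have their prerequisites met. G is listed later, so G next.
B is the only step now ready → B.

A, E, F, C, D, G, B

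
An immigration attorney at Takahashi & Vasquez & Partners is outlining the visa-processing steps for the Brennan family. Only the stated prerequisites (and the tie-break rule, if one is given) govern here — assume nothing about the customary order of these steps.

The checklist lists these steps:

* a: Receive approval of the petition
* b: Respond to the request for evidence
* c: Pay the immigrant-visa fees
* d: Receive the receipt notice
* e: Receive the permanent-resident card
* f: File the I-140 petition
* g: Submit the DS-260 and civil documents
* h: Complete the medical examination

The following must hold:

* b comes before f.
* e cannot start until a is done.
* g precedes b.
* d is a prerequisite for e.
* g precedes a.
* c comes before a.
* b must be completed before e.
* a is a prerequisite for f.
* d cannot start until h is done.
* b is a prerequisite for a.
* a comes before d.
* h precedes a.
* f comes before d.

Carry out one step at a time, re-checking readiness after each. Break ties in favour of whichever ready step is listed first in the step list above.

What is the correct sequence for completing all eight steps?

Nothing is required for c, g and h. c is listed earlier → c first.
Now g and h have their prerequisites met. g is listed earlier, so g next.
b now also ready, so the ready set is {b, h}; b is listed earlier → b.
Next only h has its prerequisites met → h.
a needed b, c, g and h, now all done → a.
f needed a and b, now all done → f.
d needed a, f and h, now all done → d.
Next only e has its prerequisites met → e.

c g b h a f d e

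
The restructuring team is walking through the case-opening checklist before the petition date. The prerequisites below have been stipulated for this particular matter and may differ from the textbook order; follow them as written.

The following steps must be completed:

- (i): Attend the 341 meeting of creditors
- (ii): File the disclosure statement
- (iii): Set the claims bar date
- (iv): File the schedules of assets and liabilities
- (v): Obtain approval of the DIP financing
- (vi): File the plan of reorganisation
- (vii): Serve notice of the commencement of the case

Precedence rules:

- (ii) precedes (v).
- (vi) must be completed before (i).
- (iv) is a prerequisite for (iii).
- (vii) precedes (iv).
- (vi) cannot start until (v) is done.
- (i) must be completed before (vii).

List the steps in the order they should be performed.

(ii), (v), (vi), (i), (vii), (iv), (iii)

(ii) is the only step with nothing outstanding, so it goes first.
Next only (v) has its prerequisites met → (v).
(vi) needed (v), now all done → (vi).
That leaves (i) as the only ready step → (i).
(vii) needed (i), now all done → (vii).
(iv) needed (vii), now all done → (iv).
(iii) needed (iv), now all done → (iii).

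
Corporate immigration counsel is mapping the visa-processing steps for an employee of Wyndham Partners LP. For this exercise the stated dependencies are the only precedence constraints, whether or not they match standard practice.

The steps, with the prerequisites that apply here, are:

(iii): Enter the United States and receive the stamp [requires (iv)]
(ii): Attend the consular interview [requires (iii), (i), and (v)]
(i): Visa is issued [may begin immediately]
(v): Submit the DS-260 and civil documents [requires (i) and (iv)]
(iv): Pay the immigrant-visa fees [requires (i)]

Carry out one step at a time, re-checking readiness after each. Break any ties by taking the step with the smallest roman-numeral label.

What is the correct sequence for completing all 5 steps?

(i) has no prerequisites → (i) first.
That leaves (iv) as the only ready step → (iv).
(iii) and (v) are both available; (iii) has the earlier label → (iii).
(v) is the only step now ready → (v).
(ii) needed (i), (iii) and (v), now all done → (ii).

(i) → (iv) → (iii) → (v) → (ii)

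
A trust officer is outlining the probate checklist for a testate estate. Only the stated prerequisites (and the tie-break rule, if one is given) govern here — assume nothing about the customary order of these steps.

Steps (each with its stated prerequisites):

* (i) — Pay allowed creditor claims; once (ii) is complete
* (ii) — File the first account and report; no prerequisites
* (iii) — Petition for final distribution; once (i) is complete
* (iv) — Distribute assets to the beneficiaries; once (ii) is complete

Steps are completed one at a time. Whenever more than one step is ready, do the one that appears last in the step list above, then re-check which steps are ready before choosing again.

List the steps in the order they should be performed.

(ii) is the only step with nothing outstanding, so it goes first.
Ready: (iv) and (i). (iv) is listed later → (iv).
(i) needed (ii), now all done → (i).
Next only (iii) has its prerequisites met → (iii).

(ii) (iv) (i) (iii)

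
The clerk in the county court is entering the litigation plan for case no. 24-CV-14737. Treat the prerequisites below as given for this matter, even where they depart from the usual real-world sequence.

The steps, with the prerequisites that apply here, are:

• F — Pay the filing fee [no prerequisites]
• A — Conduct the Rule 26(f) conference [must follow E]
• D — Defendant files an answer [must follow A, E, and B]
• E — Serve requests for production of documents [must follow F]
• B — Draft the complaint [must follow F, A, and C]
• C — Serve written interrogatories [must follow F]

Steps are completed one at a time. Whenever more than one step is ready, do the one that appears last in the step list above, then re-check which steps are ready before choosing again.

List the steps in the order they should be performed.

F is the only step with nothing outstanding, so it goes first.
Ready: C and E. C is listed later → C.
E needed F, now all done → E.
A is the only step now ready → A.
B needed C, A and F, now all done → B.
D is the only step now ready → D.

F → C → E → A → B → D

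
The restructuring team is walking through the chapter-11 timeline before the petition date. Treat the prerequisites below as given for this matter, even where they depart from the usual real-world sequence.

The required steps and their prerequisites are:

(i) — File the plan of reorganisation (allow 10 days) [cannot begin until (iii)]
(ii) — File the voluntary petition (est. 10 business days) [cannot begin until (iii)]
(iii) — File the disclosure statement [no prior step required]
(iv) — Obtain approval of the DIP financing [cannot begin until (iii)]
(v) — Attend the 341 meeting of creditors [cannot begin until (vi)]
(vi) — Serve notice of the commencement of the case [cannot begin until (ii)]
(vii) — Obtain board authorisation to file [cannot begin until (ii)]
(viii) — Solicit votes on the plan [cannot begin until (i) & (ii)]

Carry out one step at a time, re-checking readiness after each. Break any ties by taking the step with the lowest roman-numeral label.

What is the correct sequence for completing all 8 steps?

(iii) → (i) → (ii) → (iv) → (vi) → (v) → (vii) → (viii)

(iii) has no prerequisites → (iii) first.
Ready: (i), (ii) and (iv). (i) has the earlier label → (i).
(ii) and (iv) are both available; (ii) has the earlier label → (ii).
(vi), (vii) and (viii) now also ready, so the ready set is {(iv), (vi), (vii), (viii)}; (iv) has the earlier label → (iv).
Now (vi), (vii) and (viii) have their prerequisites met. (vi) has the earlier label, so (vi) next.
(v) now also ready, so the ready set is {(v), (vii), (viii)}; (v) has the earlier label → (v).
(vii) and (viii) are both available; (vii) has the earlier label → (vii).
(viii) needed (i) and (ii), now all done → (viii).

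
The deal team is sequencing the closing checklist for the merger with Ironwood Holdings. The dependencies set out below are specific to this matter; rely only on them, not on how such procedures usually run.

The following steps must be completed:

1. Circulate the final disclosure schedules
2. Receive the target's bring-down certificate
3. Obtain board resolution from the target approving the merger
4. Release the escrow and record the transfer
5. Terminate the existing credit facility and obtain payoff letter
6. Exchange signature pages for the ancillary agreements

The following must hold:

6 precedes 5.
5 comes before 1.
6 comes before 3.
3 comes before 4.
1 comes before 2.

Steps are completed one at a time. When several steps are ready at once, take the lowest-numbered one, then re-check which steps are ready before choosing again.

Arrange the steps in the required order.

6 → 3 → 4 → 5 → 1 → 2

6 is the only step with nothing outstanding, so it goes first.
Now 3 and 5 have their prerequisites met. 3 has the earlier label, so 3 next.
Ready: 4 and 5. 4 has the earlier label → 4.
That leaves 5 as the only ready step → 5.
1 needed 5, now all done → 1.
2 needed 1, now all done → 2.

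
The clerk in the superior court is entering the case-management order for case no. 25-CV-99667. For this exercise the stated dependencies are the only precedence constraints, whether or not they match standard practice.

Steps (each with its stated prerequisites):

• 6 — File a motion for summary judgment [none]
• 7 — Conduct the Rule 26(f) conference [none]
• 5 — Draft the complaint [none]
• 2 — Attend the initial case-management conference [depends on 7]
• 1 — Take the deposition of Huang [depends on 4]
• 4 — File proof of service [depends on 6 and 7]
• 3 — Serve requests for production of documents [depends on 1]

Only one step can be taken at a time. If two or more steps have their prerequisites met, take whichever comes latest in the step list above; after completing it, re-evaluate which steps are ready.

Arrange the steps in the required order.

Nothing is required for 5, 7 and 6. 5 is listed later → 5 first.
Ready: 7 and 6. 7 is listed later → 7.
2 and 6 are both available; 2 is listed later → 2.
That leaves 6 as the only ready step → 6.
4 needed 7 and 6, now all done → 4.
1 needed 4, now all done → 1.
3 is the only step now ready → 3.

5 7 2 6 4 1 3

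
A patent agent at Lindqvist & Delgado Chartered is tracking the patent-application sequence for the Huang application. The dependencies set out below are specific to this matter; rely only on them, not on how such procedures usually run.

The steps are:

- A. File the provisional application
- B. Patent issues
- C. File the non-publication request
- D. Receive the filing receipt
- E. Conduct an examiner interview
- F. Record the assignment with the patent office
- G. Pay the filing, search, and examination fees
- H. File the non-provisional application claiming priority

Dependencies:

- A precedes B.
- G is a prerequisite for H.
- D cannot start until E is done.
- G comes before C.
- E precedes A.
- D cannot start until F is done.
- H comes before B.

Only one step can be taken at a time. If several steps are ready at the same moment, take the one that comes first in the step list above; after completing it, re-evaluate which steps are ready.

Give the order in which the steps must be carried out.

E, F and G have no prerequisites; E is listed earlier, so E is first.
Now A, F and G have their prerequisites met. A is listed earlier, so A next.
Ready: F and G. F is listed earlier → F.
Ready: D and G. D is listed earlier → D.
G is the only step now ready → G.
Now C and H have their prerequisites met. C is listed earlier, so C next.
H needed G, now all done → H.
B is the only step now ready → B.

E → A → F → D → G → C → H → B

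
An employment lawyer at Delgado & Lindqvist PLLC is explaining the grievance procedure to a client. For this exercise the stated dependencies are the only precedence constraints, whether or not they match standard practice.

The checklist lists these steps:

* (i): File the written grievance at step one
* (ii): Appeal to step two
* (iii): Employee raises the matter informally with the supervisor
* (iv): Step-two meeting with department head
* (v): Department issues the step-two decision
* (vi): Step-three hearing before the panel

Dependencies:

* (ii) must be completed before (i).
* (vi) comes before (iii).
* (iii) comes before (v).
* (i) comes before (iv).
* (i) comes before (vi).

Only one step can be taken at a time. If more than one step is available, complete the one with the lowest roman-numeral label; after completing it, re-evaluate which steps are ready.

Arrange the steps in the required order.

(ii) has no prerequisites → (ii) first.
(i) needed (ii), now all done → (i).
(iv) and (vi) are both available; (iv) has the earlier label → (iv).
(vi) needed (i), now all done → (vi).
(iii) is the only step now ready → (iii).
That leaves (v) as the only ready step → (v).

(ii), (i), (iv), (vi), (iii), (v)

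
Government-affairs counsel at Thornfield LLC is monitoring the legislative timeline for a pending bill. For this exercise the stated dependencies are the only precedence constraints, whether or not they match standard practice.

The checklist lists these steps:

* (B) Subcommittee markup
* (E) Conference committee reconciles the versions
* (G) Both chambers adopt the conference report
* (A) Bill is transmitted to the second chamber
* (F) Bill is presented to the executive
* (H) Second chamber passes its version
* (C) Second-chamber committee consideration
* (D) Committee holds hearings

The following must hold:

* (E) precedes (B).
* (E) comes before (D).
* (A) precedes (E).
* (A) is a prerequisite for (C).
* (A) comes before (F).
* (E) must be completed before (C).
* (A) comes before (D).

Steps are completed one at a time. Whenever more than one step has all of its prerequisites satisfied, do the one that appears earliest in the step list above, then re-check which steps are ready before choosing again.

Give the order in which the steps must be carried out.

(G) (A) (E) (B) (F) (H) (C) (D)

Nothing is required for (G), (A) and (H). (G) is listed earlier → (G) first.
Ready: (A) and (H). (A) is listed earlier → (A).
Ready: (E), (F) and (H). (E) is listed earlier → (E).
(B), (C) and (D) now also ready, so the ready set is {(B), (F), (H), (C), (D)}; (B) is listed earlier → (B).
Now (F), (H), (C) and (D) have their prerequisites met. (F) is listed earlier, so (F) next.
Ready: (H), (C) and (D). (H) is listed earlier → (H).
Ready: (C) and (D). (C) is listed earlier → (C).
Next only (D) has its prerequisites met → (D).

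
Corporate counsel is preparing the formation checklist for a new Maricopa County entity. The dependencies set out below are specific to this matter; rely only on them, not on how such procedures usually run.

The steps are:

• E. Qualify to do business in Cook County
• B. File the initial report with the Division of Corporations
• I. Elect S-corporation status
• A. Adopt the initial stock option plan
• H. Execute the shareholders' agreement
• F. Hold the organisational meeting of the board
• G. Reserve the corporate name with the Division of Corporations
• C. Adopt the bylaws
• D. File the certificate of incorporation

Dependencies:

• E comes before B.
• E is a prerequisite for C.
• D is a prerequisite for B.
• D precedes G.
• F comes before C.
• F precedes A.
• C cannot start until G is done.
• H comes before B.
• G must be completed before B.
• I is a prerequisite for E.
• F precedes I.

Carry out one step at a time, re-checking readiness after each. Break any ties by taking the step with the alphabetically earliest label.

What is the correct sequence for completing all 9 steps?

D F A G H I E B C

Nothing is required for D, F and H. D has the earlier label → D first.
Now F, G and H have their prerequisites met. F has the earlier label, so F next.
Now A, G, H and I have their prerequisites met. A has the earlier label, so A next.
Ready: G, H and I. G has the earlier label → G.
Now H and I have their prerequisites met. H has the earlier label, so H next.
I is the only step now ready → I.
Next only E has its prerequisites met → E.
Now B and C have their prerequisites met. B has the earlier label, so B next.
That leaves C as the only ready step → C.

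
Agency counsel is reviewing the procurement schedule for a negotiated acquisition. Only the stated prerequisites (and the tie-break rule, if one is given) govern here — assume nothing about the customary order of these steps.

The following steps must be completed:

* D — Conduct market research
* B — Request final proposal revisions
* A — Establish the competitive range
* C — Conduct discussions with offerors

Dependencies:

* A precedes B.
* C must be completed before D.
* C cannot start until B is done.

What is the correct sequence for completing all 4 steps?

Only A has no prerequisites, so it is first.
B needed A, now all done → B.
Next only C has its prerequisites met → C.
D needed C, now all done → D.

A B C D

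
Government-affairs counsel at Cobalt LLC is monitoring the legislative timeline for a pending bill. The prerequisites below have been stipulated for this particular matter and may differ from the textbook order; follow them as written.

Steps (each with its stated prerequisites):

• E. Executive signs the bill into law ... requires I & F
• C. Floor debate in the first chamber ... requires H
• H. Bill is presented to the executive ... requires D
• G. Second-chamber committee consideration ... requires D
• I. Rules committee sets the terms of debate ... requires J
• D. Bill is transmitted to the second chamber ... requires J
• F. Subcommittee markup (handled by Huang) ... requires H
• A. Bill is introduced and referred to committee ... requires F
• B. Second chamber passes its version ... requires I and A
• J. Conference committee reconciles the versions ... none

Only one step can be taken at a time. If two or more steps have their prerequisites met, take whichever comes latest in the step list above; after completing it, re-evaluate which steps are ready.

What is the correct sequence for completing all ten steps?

J, D, I, G, H, F, A, B, C, E

Only J has no prerequisites, so it is first.
Ready: D and I. D is listed later → D.
Ready: I, G and H. I is listed later → I.
Now G and H have their prerequisites met. G is listed later, so G next.
H needed D, now all done → H.
F and C are both available; F is listed later → F.
A, C and E are all available; A is listed later → A.
B now also ready, so the ready set is {B, C, E}; B is listed later → B.
Ready: C and E. C is listed later → C.
E needed F and I, now all done → E.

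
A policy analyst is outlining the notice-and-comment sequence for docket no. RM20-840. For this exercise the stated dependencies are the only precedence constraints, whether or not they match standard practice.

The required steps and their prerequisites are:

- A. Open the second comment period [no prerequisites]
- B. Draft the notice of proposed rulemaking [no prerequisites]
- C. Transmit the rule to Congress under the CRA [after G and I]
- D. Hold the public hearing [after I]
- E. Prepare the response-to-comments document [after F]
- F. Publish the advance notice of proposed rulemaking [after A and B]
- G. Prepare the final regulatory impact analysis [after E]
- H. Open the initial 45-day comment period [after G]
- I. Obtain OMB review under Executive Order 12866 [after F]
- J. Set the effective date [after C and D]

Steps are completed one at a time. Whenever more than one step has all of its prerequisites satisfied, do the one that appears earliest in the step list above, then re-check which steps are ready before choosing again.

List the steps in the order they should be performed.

A, B, F, E, G, H, I, C, D, J

Nothing is required for A and B. A is listed earlier → A first.
Next only B has its prerequisites met → B.
That leaves F as the only ready step → F.
E and I are both available; E is listed earlier → E.
G now also ready, so the ready set is {G, I}; G is listed earlier → G.
H now also ready, so the ready set is {H, I}; H is listed earlier → H.
I needed F, now all done → I.
Ready: C and D. C is listed earlier → C.
That leaves D as the only ready step → D.
J needed C and D, now all done → J.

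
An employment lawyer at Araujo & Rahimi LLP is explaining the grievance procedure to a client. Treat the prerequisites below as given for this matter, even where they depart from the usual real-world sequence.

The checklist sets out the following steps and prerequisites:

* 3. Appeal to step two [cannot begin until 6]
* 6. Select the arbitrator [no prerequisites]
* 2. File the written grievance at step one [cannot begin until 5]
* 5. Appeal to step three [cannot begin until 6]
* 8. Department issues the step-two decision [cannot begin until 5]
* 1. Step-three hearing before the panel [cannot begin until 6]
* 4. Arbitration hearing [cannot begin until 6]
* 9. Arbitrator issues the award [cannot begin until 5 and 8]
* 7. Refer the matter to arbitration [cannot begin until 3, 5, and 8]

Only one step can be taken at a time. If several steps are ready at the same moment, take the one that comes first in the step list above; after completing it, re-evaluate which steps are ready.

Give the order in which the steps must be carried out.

6, 3, 5, 2, 8, 1, 4, 9, 7

6 has no prerequisites → 6 first.
Ready: 3, 5, 1 and 4. 3 is listed earlier → 3.
Ready: 5, 1 and 4. 5 is listed earlier → 5.
2 and 8 now also ready, so the ready set is {2, 8, 1, 4}; 2 is listed earlier → 2.
Ready: 8, 1 and 4. 8 is listed earlier → 8.
9 and 7 now also ready, so the ready set is {1, 4, 9, 7}; 1 is listed earlier → 1.
Now 4, 9 and 7 have their prerequisites met. 4 is listed earlier, so 4 next.
Ready: 9 and 7. 9 is listed earlier → 9.
7 needed 3, 5 and 8, now all done → 7.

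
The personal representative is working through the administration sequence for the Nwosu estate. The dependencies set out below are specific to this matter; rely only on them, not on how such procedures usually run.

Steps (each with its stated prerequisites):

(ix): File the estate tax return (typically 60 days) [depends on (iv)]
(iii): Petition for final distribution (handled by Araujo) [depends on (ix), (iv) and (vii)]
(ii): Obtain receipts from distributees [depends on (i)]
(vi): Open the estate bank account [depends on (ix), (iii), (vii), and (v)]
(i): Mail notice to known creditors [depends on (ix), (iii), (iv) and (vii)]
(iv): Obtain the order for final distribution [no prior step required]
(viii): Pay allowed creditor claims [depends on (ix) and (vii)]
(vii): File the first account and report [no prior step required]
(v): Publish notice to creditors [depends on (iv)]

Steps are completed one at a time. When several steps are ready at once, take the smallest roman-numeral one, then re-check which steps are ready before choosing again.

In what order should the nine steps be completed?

Nothing is required for (iv) and (vii). (iv) has the earlier label → (iv) first.
Ready: (v), (vii) and (ix). (v) has the earlier label → (v).
(vii) and (ix) are both available; (vii) has the earlier label → (vii).
(ix) needed (iv), now all done → (ix).
Now (iii) and (viii) have their prerequisites met. (iii) has the earlier label, so (iii) next.
Ready: (i), (vi) and (viii). (i) has the earlier label → (i).
(ii) now also ready, so the ready set is {(ii), (vi), (viii)}; (ii) has the earlier label → (ii).
(vi) and (viii) are both available; (vi) has the earlier label → (vi).
(viii) is the only step now ready → (viii).

(iv) (v) (vii) (ix) (iii) (i) (ii) (vi) (viii)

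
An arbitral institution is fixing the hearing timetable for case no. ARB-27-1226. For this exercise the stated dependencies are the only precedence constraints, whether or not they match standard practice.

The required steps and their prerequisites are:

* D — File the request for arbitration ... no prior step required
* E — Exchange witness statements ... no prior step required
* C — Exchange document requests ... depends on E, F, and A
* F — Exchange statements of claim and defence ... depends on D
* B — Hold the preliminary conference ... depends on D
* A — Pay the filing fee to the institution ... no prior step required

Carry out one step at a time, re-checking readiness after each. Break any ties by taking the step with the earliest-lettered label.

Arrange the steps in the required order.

A D B E F C

Nothing is required for A, D and E. A has the earlier label → A first.
Now D and E have their prerequisites met. D has the earlier label, so D next.
B and F now also ready, so the ready set is {B, E, F}; B has the earlier label → B.
Now E and F have their prerequisites met. E has the earlier label, so E next.
F needed D, now all done → F.
C needed A, E and F, now all done → C.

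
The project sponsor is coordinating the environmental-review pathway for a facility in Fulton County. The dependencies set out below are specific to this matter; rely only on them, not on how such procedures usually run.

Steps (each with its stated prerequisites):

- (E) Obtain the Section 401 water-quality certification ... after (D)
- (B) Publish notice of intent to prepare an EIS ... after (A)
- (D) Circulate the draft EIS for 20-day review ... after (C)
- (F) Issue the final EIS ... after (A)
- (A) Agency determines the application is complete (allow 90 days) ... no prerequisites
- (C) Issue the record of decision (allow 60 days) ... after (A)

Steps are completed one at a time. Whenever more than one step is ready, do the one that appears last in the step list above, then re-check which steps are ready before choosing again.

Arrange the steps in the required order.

(A), (C), (F), (D), (B), (E)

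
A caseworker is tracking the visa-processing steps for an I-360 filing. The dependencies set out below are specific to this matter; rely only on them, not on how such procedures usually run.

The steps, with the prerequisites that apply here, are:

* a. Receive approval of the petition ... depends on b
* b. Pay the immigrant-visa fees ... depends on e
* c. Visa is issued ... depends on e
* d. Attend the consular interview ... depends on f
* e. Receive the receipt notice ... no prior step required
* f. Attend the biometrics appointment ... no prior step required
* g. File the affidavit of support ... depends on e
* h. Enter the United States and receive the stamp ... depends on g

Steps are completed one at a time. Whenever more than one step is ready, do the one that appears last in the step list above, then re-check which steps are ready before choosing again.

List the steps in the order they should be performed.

f and e have no prerequisites; f is listed later, so f is first.
d now also ready, so the ready set is {e, d}; e is listed later → e.
g, c and b now also ready, so the ready set is {g, d, c, b}; g is listed later → g.
h now also ready, so the ready set is {h, d, c, b}; h is listed later → h.
Ready: d, c and b. d is listed later → d.
Ready: c and b. c is listed later → c.
That leaves b as the only ready step → b.
a needed b, now all done → a.

f → e → g → h → d → c → b → a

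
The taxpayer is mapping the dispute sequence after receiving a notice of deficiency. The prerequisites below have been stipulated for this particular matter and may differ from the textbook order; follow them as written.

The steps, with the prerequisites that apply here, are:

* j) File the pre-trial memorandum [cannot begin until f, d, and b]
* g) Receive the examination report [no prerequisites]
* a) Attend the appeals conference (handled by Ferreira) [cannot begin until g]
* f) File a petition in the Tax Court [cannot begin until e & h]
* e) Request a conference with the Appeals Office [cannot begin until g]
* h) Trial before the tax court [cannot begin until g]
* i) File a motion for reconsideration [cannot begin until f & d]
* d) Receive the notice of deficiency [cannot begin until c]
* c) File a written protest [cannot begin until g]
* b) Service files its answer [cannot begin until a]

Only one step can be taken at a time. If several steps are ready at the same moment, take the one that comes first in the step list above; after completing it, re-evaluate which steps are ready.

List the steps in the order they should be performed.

g is the only step with nothing outstanding, so it goes first.
a, e, h and c are all available; a is listed earlier → a.
b now also ready, so the ready set is {e, h, c, b}; e is listed earlier → e.
Ready: h, c and b. h is listed earlier → h.
f now also ready, so the ready set is {f, c, b}; f is listed earlier → f.
c and b are both available; c is listed earlier → c.
d now also ready, so the ready set is {d, b}; d is listed earlier → d.
i now also ready, so the ready set is {i, b}; i is listed earlier → i.
b is the only step now ready → b.
j is the only step now ready → j.

g, a, e, h, f, c, d, i, b, j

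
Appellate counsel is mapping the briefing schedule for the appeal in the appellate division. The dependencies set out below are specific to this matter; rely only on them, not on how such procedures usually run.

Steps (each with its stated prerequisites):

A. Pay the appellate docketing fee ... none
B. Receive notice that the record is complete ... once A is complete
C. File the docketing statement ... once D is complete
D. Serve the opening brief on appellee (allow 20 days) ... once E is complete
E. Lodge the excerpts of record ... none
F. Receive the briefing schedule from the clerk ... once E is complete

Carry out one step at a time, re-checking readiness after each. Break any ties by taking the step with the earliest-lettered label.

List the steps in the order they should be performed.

A B E D C F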